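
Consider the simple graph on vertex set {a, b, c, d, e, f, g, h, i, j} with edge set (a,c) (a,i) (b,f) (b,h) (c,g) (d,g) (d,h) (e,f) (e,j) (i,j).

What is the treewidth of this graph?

A width-2 tree decomposition is:
Bags: B1 = {a, c, i}  B2 = {c, g, i}  B3 = {d, g, i}  B4 = {d, h, i}  B5 = {b, h, i}  B6 = {b, f, i}  B7 = {e, f, i}  B8 = {e, i, j}
Tree: B1–B2, B2–B3, B3–B4, B4–B5, B5–B6, B6–B7, B7–B8
The largest bag has 3 vertices, giving width 2; this decomposition certifies tw(G) ≤ 2. The edges i–a–c–g–d–h–b–f–e–j–i form a cycle, so G is not a tree and its treewidth is at least 2. The upper and lower bounds meet at 2, so that is the treewidth.

2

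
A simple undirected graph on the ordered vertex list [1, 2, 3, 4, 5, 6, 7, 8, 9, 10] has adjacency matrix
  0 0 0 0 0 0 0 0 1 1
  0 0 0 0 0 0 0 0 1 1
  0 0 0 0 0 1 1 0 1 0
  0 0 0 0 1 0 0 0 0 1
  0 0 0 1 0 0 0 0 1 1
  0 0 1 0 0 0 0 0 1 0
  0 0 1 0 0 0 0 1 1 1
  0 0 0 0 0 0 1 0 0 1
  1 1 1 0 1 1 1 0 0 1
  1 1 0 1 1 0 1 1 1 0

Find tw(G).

A width-2 tree decomposition is:
Bags: B1 = {2, 9, 10}  B2 = {7, 9, 10}  B3 = {5, 9, 10}  B4 = {3, 7, 9}  B5 = {7, 8, 10}  B6 = {1, 9, 10}  B7 = {4, 5, 10}  B8 = {3, 6, 9}
Tree: B1–B2, B1–B3, B2–B4, B2–B5, B1–B6, B3–B7, B4–B8
Each bag holds 3 vertices, so the decomposition has width 2, which upper-bounds the treewidth. For the lower bound, the 3 vertices {7, 8, 10} are pairwise adjacent, and any tree decomposition puts a clique entirely inside one bag — forcing width ≥ 2. The upper and lower bounds meet at 2, so that is the treewidth.

2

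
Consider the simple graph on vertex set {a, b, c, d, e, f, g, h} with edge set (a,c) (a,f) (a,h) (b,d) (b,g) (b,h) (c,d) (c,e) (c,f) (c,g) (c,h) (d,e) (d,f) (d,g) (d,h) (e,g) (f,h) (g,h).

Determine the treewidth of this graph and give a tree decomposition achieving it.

The largest bag has 4 vertices, giving width 3; this decomposition certifies tw(G) ≤ 3. On the other hand G contains the 4-clique {c, d, e, g}. A clique must lie in a single bag of any decomposition, so no decomposition can have width below 3. Combining the bounds, tw(G) = 3.

Treewidth 3.
One such decomposition:
Bags: B1 = {c, d, f, h}  B2 = {c, d, g, h}  B3 = {c, d, e, g}  B4 = {a, c, f, h}  B5 = {b, d, g, h}
Tree: B1–B2, B2–B3, B1–B4, B2–B5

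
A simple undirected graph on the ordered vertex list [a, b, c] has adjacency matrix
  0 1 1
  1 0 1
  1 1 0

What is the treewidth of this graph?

2

A width-2 tree decomposition is:
Bags: B1 = {a, b, c}
Tree: (single bag)
With just one bag of size 3, the width is 3 − 1 = 2, so tw(G) ≤ 2. On the other hand G contains the 3-clique {a, b, c}. A clique must lie in a single bag of any decomposition, so no decomposition can have width below 2. The upper and lower bounds meet at 2, so that is the treewidth.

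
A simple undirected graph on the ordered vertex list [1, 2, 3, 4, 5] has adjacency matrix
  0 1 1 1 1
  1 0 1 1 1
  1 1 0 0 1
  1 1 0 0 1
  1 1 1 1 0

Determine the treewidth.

A width-3 tree decomposition is:
Bags: B1 = {1, 2, 4, 5}  B2 = {1, 2, 3, 5}
Tree: B1–B2
Every bag has size at most 4, so the width is 4 − 1 = 3 and tw(G) ≤ 3. For the lower bound, the 4 vertices {1, 2, 3, 5} are pairwise adjacent, and any tree decomposition puts a clique entirely inside one bag — forcing width ≥ 3. Therefore the treewidth is 3.

3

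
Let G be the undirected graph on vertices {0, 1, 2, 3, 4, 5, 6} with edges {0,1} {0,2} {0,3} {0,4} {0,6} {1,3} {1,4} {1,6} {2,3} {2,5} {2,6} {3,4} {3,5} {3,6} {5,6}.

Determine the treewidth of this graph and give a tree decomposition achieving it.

Treewidth 3.
Bags: B1 = {0, 1, 3, 6}  B2 = {0, 1, 3, 4}  B3 = {0, 2, 3, 6}  B4 = {2, 3, 5, 6}
Tree: B1–B2, B1–B3, B3–B4

Each bag holds 4 vertices, so the decomposition has width 3, which upper-bounds the treewidth. For the lower bound, the 4 vertices {0, 1, 3, 4} are pairwise adjacent, and any tree decomposition puts a clique entirely inside one bag — forcing width ≥ 3. Hence tw(G) = 3 exactly.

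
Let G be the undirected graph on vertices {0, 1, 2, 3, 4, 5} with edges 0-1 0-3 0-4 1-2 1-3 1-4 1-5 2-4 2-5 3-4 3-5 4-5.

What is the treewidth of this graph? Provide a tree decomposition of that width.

The largest bag has 4 vertices, giving width 3; this decomposition certifies tw(G) ≤ 3. On the other hand G contains the 4-clique {1, 2, 4, 5}. A clique must lie in a single bag of any decomposition, so no decomposition can have width below 3. Combining the bounds, tw(G) = 3.

Treewidth 3.
Bags: B1 = {1, 2, 4, 5}  B2 = {1, 3, 4, 5}  B3 = {0, 1, 3, 4}
Tree: B1–B2, B2–B3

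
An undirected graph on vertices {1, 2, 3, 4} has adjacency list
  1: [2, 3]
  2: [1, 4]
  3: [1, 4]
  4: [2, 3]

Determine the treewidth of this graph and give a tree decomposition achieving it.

Treewidth 2.
One optimal decomposition is:
Bags: B1 = {1, 2, 4}  B2 = {1, 3, 4}
Tree: B1–B2

Each bag holds 3 vertices, so the decomposition has width 2, which upper-bounds the treewidth. For the lower bound, G contains the cycle 1–2–4–3–1, so G is not a forest; only forests have treewidth ≤ 1, hence tw(G) ≥ 2. The upper and lower bounds meet at 2, so that is the treewidth.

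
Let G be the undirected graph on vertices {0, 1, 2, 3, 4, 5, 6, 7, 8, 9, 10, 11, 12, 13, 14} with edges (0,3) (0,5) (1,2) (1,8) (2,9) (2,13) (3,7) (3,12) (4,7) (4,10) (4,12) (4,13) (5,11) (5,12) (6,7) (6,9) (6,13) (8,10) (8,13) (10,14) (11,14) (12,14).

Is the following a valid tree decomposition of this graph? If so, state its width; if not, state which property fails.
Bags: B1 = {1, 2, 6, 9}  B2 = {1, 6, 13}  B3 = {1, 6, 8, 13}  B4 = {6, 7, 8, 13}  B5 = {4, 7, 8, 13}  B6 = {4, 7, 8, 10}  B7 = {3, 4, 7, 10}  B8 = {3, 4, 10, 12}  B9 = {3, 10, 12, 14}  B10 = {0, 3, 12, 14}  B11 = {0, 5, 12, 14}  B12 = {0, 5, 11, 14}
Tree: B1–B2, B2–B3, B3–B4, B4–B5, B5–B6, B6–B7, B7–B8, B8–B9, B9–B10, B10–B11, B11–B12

No — edge (2,13) lies in no bag.

A tree decomposition must satisfy three properties: every vertex lies in some bag; for every edge, both endpoints lie together in some bag; and for every vertex, the bags containing it form a connected subtree. Here edge (2,13) lies in no bag, so the decomposition is invalid.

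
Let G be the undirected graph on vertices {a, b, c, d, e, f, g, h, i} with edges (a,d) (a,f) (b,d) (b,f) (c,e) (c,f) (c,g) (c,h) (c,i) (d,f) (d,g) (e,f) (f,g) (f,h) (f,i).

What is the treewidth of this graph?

2

A width-2 tree decomposition is:
Bags: B1 = {c, f, g}  B2 = {d, f, g}  B3 = {c, e, f}  B4 = {c, f, i}  B5 = {a, d, f}  B6 = {b, d, f}  B7 = {c, f, h}
Tree: B1–B2, B1–B3, B1–B4, B2–B5, B2–B6, B3–B7
Each bag holds 3 vertices, so the decomposition has width 2, which upper-bounds the treewidth. Conversely, {d, f, g} is a clique of size 3, and the vertices of any clique must share a bag in every tree decomposition; so some bag has ≥ 3 vertices and tw(G) ≥ 2. Therefore the treewidth is 2.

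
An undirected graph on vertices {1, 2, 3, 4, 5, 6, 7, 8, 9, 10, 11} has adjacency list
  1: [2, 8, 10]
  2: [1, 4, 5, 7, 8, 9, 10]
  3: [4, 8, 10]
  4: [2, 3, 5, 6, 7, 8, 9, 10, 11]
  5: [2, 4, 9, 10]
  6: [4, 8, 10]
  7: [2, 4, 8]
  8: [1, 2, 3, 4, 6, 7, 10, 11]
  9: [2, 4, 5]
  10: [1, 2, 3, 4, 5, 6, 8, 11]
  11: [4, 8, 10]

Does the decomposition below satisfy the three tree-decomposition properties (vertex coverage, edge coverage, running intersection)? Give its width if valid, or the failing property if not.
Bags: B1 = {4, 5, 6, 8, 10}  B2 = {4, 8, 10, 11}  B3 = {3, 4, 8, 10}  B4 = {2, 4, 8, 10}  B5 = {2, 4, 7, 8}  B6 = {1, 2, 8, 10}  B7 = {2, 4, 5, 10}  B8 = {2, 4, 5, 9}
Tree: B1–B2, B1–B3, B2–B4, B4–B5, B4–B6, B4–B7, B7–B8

A tree decomposition must satisfy three properties: every vertex lies in some bag; for every edge, both endpoints lie together in some bag; and for every vertex, the bags containing it form a connected subtree. Here bags containing vertex 5 are not connected in the tree, so the decomposition is invalid.

No — bags containing vertex 5 are not connected in the tree.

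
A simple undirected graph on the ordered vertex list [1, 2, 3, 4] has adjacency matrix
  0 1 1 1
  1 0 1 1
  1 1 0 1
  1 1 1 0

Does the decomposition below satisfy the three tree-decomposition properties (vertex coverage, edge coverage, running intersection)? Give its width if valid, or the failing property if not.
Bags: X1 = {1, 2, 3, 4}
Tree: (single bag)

Vertex coverage: the bags together contain {1, 2, 3, 4}, the full vertex set. Edge coverage: each edge of G has both endpoints in at least one bag. Running intersection: for every vertex, the bags containing it form a connected subtree. All three properties hold, so this is a valid tree decomposition of width max|bag| − 1 = 3, and hence tw(G) ≤ 3.

Yes; width 3.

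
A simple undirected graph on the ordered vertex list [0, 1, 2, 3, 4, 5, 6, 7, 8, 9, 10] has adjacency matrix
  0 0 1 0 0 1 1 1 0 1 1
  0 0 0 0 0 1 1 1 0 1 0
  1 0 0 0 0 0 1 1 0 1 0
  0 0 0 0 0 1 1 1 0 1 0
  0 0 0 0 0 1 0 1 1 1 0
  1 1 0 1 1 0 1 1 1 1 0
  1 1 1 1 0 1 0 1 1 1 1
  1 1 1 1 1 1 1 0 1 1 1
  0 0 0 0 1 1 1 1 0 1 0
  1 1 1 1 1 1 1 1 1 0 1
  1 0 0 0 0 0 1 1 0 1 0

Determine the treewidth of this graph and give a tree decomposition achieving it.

Each bag holds 5 vertices, so the decomposition has width 4, which upper-bounds the treewidth. For the lower bound, the 5 vertices {4, 5, 7, 8, 9} are pairwise adjacent, and any tree decomposition puts a clique entirely inside one bag — forcing width ≥ 4. The upper and lower bounds meet at 4, so that is the treewidth.

Treewidth 4.
One such decomposition:
Bags: B1 = {1, 5, 6, 7, 9}  B2 = {0, 5, 6, 7, 9}  B3 = {0, 2, 6, 7, 9}  B4 = {0, 6, 7, 9, 10}  B5 = {5, 6, 7, 8, 9}  B6 = {4, 5, 7, 8, 9}  B7 = {3, 5, 6, 7, 9}
Tree: B1–B2, B2–B3, B2–B4, B2–B5, B5–B6, B1–B7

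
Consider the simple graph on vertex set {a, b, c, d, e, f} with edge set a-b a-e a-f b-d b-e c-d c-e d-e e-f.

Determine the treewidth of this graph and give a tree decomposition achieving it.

Treewidth 2.
One optimal decomposition is:
Bags: B1 = {a, b, e}  B2 = {a, e, f}  B3 = {b, d, e}  B4 = {c, d, e}
Tree: B1–B2, B1–B3, B3–B4

Every bag has size at most 3, so the width is 3 − 1 = 2 and tw(G) ≤ 2. For the lower bound, the 3 vertices {c, d, e} are pairwise adjacent, and any tree decomposition puts a clique entirely inside one bag — forcing width ≥ 2. Hence tw(G) = 2 exactly.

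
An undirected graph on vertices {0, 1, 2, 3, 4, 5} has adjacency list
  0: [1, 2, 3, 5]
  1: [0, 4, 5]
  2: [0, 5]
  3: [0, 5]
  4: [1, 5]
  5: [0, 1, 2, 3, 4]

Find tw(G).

A width-2 tree decomposition is:
Bags: B1 = {1, 4, 5}  B2 = {0, 1, 5}  B3 = {0, 2, 5}  B4 = {0, 3, 5}
Tree: B1–B2, B2–B3, B2–B4
Each bag holds 3 vertices, so the decomposition has width 2, which upper-bounds the treewidth. Conversely, {0, 1, 5} is a clique of size 3, and the vertices of any clique must share a bag in every tree decomposition; so some bag has ≥ 3 vertices and tw(G) ≥ 2. Hence tw(G) = 2 exactly.

2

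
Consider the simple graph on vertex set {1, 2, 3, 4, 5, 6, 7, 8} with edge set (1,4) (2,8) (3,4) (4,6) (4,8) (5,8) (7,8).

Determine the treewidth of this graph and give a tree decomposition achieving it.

Treewidth 1.
One optimal decomposition is:
Bags: B1 = {3, 4}  B2 = {1, 4}  B3 = {4, 8}  B4 = {5, 8}  B5 = {4, 6}  B6 = {7, 8}  B7 = {2, 8}
Tree: B1–B2, B1–B3, B3–B4, B2–B5, B4–B6, B3–B7

The largest bag has 2 vertices, giving width 1; this decomposition certifies tw(G) ≤ 1. Since G has at least one edge (e.g. 4–3), it is not an edgeless graph, so tw(G) ≥ 1. Hence tw(G) = 1 exactly.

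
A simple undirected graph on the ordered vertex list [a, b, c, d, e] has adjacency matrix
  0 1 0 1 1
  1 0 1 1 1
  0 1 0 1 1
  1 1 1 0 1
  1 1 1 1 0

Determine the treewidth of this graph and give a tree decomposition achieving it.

Each bag holds 4 vertices, so the decomposition has width 3, which upper-bounds the treewidth. On the other hand G contains the 4-clique {b, c, d, e}. A clique must lie in a single bag of any decomposition, so no decomposition can have width below 3. Hence tw(G) = 3 exactly.

Treewidth 3.
Bags: B1 = {b, c, d, e}  B2 = {a, b, d, e}
Tree: B1–B2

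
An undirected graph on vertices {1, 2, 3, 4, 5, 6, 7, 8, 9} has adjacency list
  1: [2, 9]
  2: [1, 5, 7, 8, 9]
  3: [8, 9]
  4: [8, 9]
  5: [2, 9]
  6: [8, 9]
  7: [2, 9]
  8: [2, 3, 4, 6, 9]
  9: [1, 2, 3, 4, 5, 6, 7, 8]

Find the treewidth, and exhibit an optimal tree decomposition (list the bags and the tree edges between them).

Treewidth 2.
Bags: B1 = {6, 8, 9}  B2 = {2, 8, 9}  B3 = {4, 8, 9}  B4 = {2, 5, 9}  B5 = {2, 7, 9}  B6 = {3, 8, 9}  B7 = {1, 2, 9}
Tree: B1–B2, B2–B3, B2–B4, B4–B5, B1–B6, B2–B7

Every bag has size at most 3, so the width is 3 − 1 = 2 and tw(G) ≤ 2. On the other hand G contains the 3-clique {2, 8, 9}. A clique must lie in a single bag of any decomposition, so no decomposition can have width below 2. The upper and lower bounds meet at 2, so that is the treewidth.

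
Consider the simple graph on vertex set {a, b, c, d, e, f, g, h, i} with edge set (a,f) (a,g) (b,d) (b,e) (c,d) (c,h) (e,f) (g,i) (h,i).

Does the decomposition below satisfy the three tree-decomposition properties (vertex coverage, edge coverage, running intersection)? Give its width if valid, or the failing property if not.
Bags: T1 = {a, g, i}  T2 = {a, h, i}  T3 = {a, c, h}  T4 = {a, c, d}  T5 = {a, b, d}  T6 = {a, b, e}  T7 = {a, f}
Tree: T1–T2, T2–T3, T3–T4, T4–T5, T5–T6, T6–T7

No — edge (e,f) lies in no bag.

A tree decomposition must satisfy three properties: every vertex lies in some bag; for every edge, both endpoints lie together in some bag; and for every vertex, the bags containing it form a connected subtree. Here edge (e,f) lies in no bag, so the decomposition is invalid.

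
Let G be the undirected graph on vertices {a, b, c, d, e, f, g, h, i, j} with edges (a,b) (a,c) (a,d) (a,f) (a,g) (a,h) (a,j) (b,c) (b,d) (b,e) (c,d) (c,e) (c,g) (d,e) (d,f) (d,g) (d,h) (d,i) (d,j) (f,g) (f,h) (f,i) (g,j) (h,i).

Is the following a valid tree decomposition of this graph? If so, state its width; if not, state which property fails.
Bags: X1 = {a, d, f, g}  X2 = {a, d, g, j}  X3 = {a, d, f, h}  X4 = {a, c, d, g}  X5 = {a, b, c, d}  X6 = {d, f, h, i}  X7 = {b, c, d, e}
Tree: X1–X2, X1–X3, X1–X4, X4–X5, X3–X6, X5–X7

Yes; width 3.

Vertex coverage: the bags together contain {a, b, c, d, e, f, g, h, i, j}, the full vertex set. Edge coverage: each edge of G has both endpoints in at least one bag. Running intersection: for every vertex, the bags containing it form a connected subtree. All three properties hold, so this is a valid tree decomposition of width max|bag| − 1 = 3, and hence tw(G) ≤ 3.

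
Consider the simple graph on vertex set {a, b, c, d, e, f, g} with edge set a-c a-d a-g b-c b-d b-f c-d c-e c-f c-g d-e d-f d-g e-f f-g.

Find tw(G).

3

A width-3 tree decomposition is:
Bags: B1 = {b, c, d, f}  B2 = {c, d, f, g}  B3 = {c, d, e, f}  B4 = {a, c, d, g}
Tree: B1–B2, B1–B3, B2–B4
The largest bag has 4 vertices, giving width 3; this decomposition certifies tw(G) ≤ 3. For the lower bound, the 4 vertices {a, c, d, g} are pairwise adjacent, and any tree decomposition puts a clique entirely inside one bag — forcing width ≥ 3. Hence tw(G) = 3 exactly.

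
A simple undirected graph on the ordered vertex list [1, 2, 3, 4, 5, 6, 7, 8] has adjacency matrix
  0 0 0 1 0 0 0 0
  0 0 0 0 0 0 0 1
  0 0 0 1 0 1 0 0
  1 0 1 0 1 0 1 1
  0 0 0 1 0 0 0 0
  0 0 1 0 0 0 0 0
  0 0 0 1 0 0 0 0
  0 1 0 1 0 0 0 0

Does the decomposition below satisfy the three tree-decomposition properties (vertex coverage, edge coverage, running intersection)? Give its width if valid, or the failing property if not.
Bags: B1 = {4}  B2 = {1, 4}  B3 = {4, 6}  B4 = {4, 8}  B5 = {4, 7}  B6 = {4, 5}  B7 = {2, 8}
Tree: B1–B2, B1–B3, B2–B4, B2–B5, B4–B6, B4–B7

A tree decomposition must satisfy three properties: every vertex lies in some bag; for every edge, both endpoints lie together in some bag; and for every vertex, the bags containing it form a connected subtree. Here vertex 3 appears in no bag, so the decomposition is invalid.

No — vertex 3 appears in no bag.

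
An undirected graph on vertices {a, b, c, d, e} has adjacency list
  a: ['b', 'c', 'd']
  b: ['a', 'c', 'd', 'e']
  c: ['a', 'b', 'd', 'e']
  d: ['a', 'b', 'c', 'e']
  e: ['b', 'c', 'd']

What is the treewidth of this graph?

3

A width-3 tree decomposition is:
Bags: B1 = {a, b, c, d}  B2 = {b, c, d, e}
Tree: B1–B2
Every bag has size at most 4, so the width is 4 − 1 = 3 and tw(G) ≤ 3. On the other hand G contains the 4-clique {b, c, d, e}. A clique must lie in a single bag of any decomposition, so no decomposition can have width below 3. Hence tw(G) = 3 exactly.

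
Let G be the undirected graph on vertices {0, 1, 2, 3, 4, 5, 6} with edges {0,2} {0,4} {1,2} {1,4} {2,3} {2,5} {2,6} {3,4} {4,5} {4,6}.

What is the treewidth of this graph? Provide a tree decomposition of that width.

Each bag holds 3 vertices, so the decomposition has width 2, which upper-bounds the treewidth. Since 2–5–4–6–2 is a cycle in G, G is not acyclic. Forests are exactly the graphs of treewidth ≤ 1, so tw(G) ≥ 2. Hence tw(G) = 2 exactly.

Treewidth 2.
One optimal decomposition is:
Bags: B1 = {2, 4, 5}  B2 = {2, 4, 6}  B3 = {1, 2, 4}  B4 = {0, 2, 4}  B5 = {2, 3, 4}
Tree: B1–B2, B2–B3, B3–B4, B4–B5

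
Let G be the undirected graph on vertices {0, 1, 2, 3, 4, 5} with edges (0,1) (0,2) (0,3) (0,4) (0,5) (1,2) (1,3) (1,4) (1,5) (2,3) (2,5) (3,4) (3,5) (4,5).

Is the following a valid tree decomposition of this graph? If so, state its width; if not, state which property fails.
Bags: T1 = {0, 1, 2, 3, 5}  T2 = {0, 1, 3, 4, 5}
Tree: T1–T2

Every vertex of G appears in some bag (union = {0, 1, 2, 3, 4, 5}); every edge is covered by a bag; and for each vertex v the set of bags containing v is connected in the bag tree. The decomposition is therefore valid. The largest bag has 5 vertices, so the width is 4.

Yes; width 4.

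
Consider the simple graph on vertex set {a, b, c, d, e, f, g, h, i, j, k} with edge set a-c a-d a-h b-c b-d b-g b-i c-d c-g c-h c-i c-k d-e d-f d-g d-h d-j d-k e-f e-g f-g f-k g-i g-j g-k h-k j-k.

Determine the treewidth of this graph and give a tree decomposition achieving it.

Treewidth 3.
One such decomposition:
Bags: B1 = {c, d, g, k}  B2 = {d, g, j, k}  B3 = {d, f, g, k}  B4 = {c, d, h, k}  B5 = {b, c, d, g}  B6 = {d, e, f, g}  B7 = {b, c, g, i}  B8 = {a, c, d, h}
Tree: B1–B2, B2–B3, B1–B4, B1–B5, B3–B6, B5–B7, B4–B8

The largest bag has 4 vertices, giving width 3; this decomposition certifies tw(G) ≤ 3. Conversely, {d, e, f, g} is a clique of size 4, and the vertices of any clique must share a bag in every tree decomposition; so some bag has ≥ 4 vertices and tw(G) ≥ 3. Hence tw(G) = 3 exactly.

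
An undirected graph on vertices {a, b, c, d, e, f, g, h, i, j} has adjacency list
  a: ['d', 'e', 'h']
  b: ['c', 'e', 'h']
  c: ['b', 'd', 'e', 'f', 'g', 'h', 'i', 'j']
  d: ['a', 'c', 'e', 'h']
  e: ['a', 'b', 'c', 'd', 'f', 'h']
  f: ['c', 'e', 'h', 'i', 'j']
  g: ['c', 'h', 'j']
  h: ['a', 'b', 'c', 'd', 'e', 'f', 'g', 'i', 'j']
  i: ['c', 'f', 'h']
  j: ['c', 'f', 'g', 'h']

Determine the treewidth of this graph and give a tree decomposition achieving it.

Treewidth 3.
Bags: B1 = {b, c, e, h}  B2 = {c, e, f, h}  B3 = {c, d, e, h}  B4 = {c, f, h, j}  B5 = {c, f, h, i}  B6 = {a, d, e, h}  B7 = {c, g, h, j}
Tree: B1–B2, B1–B3, B2–B4, B2–B5, B3–B6, B4–B7

Each bag holds 4 vertices, so the decomposition has width 3, which upper-bounds the treewidth. For the lower bound, the 4 vertices {c, d, e, h} are pairwise adjacent, and any tree decomposition puts a clique entirely inside one bag — forcing width ≥ 3. Hence tw(G) = 3 exactly.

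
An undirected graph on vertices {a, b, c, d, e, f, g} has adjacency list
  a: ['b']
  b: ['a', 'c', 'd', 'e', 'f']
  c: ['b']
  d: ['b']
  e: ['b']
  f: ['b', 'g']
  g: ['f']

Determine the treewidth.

1

A width-1 tree decomposition is:
Bags: B1 = {a, b}  B2 = {b, d}  B3 = {b, f}  B4 = {f, g}  B5 = {b, e}  B6 = {b, c}
Tree: B1–B2, B2–B3, B3–B4, B3–B5, B1–B6
The largest bag has 2 vertices, giving width 1; this decomposition certifies tw(G) ≤ 1. Any graph with an edge has treewidth ≥ 1, and G has the edge b–a. Combining the bounds, tw(G) = 1.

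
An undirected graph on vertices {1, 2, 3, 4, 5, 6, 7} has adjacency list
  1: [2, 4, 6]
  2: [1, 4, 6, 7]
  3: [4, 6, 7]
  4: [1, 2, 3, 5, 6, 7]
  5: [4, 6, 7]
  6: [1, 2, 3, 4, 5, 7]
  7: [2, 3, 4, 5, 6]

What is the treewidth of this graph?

3

A width-3 tree decomposition is:
Bags: B1 = {1, 2, 4, 6}  B2 = {2, 4, 6, 7}  B3 = {3, 4, 6, 7}  B4 = {4, 5, 6, 7}
Tree: B1–B2, B2–B3, B2–B4
The largest bag has 4 vertices, giving width 3; this decomposition certifies tw(G) ≤ 3. For the lower bound, the 4 vertices {1, 2, 4, 6} are pairwise adjacent, and any tree decomposition puts a clique entirely inside one bag — forcing width ≥ 3. Hence tw(G) = 3 exactly.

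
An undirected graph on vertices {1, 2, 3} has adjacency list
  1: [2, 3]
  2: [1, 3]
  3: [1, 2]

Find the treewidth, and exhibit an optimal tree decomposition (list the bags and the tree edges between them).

A single bag containing all 3 vertices is trivially a valid decomposition of width 2. For the lower bound, the 3 vertices {1, 2, 3} are pairwise adjacent, and any tree decomposition puts a clique entirely inside one bag — forcing width ≥ 2. The upper and lower bounds meet at 2, so that is the treewidth.

Treewidth 2.
One such decomposition:
Bags: B1 = {1, 2, 3}
Tree: (single bag)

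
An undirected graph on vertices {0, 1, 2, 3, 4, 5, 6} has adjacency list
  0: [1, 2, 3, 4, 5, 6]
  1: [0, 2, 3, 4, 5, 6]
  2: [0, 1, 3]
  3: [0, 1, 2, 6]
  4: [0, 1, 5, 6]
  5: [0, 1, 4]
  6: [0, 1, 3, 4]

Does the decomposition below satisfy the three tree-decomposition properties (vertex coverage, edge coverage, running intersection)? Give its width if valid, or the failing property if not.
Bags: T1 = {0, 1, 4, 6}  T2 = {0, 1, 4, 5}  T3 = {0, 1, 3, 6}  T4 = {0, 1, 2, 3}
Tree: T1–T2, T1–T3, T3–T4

Every vertex of G appears in some bag (union = {0, 1, 2, 3, 4, 5, 6}); every edge is covered by a bag; and for each vertex v the set of bags containing v is connected in the bag tree. The decomposition is therefore valid. The largest bag has 4 vertices, so the width is 3.

Yes; width 3.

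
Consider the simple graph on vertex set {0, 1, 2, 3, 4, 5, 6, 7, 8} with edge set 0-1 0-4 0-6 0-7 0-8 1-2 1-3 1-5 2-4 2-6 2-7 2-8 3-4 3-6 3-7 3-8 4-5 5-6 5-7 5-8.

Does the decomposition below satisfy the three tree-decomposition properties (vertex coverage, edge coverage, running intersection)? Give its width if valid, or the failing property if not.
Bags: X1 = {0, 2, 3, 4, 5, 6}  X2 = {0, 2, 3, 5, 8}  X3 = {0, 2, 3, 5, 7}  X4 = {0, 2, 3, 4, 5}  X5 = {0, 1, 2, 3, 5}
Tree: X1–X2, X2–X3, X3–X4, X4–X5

A tree decomposition must satisfy three properties: every vertex lies in some bag; for every edge, both endpoints lie together in some bag; and for every vertex, the bags containing it form a connected subtree. Here bags containing vertex 4 are not connected in the tree, so the decomposition is invalid.

No — bags containing vertex 4 are not connected in the tree.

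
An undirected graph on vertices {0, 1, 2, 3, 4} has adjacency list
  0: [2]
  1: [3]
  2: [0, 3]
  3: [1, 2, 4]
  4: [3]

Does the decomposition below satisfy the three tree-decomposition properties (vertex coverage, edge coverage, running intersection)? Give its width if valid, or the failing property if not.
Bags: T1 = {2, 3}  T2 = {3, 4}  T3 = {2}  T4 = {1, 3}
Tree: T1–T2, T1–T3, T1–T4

No — vertex 0 appears in no bag.

A tree decomposition must satisfy three properties: every vertex lies in some bag; for every edge, both endpoints lie together in some bag; and for every vertex, the bags containing it form a connected subtree. Here vertex 0 appears in no bag, so the decomposition is invalid.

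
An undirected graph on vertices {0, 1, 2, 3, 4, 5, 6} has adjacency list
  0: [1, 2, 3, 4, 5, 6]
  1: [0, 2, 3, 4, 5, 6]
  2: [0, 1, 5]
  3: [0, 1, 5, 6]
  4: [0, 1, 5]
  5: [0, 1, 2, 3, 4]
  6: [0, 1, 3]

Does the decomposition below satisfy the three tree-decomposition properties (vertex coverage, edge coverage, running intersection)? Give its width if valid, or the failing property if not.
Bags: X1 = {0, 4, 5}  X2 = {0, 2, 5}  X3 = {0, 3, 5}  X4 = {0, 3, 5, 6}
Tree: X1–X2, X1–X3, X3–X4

A tree decomposition must satisfy three properties: every vertex lies in some bag; for every edge, both endpoints lie together in some bag; and for every vertex, the bags containing it form a connected subtree. Here vertex 1 appears in no bag, so the decomposition is invalid.

No — vertex 1 appears in no bag.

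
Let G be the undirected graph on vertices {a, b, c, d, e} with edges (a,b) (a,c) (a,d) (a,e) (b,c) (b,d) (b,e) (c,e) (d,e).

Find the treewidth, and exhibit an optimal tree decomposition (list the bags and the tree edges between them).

The largest bag has 4 vertices, giving width 3; this decomposition certifies tw(G) ≤ 3. On the other hand G contains the 4-clique {a, b, d, e}. A clique must lie in a single bag of any decomposition, so no decomposition can have width below 3. Therefore the treewidth is 3.

Treewidth 3.
One such decomposition:
Bags: B1 = {a, b, c, e}  B2 = {a, b, d, e}
Tree: B1–B2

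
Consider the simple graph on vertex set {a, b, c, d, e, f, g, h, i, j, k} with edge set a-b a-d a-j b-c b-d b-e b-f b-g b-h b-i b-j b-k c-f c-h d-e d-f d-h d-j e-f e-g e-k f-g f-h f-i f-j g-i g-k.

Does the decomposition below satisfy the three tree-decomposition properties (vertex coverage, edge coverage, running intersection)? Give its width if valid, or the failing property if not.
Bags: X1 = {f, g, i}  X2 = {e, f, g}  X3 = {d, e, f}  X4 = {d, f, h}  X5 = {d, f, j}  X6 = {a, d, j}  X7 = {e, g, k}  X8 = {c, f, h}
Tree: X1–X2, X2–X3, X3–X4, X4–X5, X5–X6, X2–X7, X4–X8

No — vertex b appears in no bag.

A tree decomposition must satisfy three properties: every vertex lies in some bag; for every edge, both endpoints lie together in some bag; and for every vertex, the bags containing it form a connected subtree. Here vertex b appears in no bag, so the decomposition is invalid.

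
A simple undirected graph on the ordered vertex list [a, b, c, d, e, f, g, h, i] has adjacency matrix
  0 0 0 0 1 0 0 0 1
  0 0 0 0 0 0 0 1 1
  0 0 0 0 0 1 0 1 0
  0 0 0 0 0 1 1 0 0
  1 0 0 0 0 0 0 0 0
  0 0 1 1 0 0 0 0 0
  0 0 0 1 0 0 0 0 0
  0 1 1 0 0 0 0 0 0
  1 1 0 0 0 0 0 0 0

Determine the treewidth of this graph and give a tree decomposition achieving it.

Treewidth 1.
One optimal decomposition is:
Bags: B1 = {d, g}  B2 = {d, f}  B3 = {c, f}  B4 = {c, h}  B5 = {b, h}  B6 = {b, i}  B7 = {a, i}  B8 = {a, e}
Tree: B1–B2, B2–B3, B3–B4, B4–B5, B5–B6, B6–B7, B7–B8

Every bag has size at most 2, so the width is 2 − 1 = 1 and tw(G) ≤ 1. Since G has at least one edge (e.g. g–d), it is not an edgeless graph, so tw(G) ≥ 1. Hence tw(G) = 1 exactly.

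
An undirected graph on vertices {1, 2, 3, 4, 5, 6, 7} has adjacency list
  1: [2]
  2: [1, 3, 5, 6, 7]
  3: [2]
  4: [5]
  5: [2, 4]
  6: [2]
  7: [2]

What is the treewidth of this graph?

1

A width-1 tree decomposition is:
Bags: B1 = {2, 3}  B2 = {1, 2}  B3 = {2, 7}  B4 = {2, 5}  B5 = {2, 6}  B6 = {4, 5}
Tree: B1–B2, B2–B3, B3–B4, B4–B5, B4–B6
The largest bag has 2 vertices, giving width 1; this decomposition certifies tw(G) ≤ 1. Since G has at least one edge (e.g. 2–3), it is not an edgeless graph, so tw(G) ≥ 1. Hence tw(G) = 1 exactly.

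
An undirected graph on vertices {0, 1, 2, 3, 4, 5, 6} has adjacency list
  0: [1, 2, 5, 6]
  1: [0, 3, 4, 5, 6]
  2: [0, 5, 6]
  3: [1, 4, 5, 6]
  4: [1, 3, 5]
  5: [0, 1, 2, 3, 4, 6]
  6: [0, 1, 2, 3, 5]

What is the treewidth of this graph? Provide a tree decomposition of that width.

Treewidth 3.
One such decomposition:
Bags: B1 = {0, 1, 5, 6}  B2 = {0, 2, 5, 6}  B3 = {1, 3, 5, 6}  B4 = {1, 3, 4, 5}
Tree: B1–B2, B1–B3, B3–B4

Every bag has size at most 4, so the width is 4 − 1 = 3 and tw(G) ≤ 3. For the lower bound, the 4 vertices {0, 1, 5, 6} are pairwise adjacent, and any tree decomposition puts a clique entirely inside one bag — forcing width ≥ 3. Combining the bounds, tw(G) = 3.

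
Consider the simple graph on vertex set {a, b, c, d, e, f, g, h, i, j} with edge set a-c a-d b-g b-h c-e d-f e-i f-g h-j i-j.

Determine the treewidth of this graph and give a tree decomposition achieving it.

Treewidth 2.
One optimal decomposition is:
Bags: B1 = {h, i, j}  B2 = {b, h, i}  B3 = {b, g, i}  B4 = {f, g, i}  B5 = {d, f, i}  B6 = {a, d, i}  B7 = {a, c, i}  B8 = {c, e, i}
Tree: B1–B2, B2–B3, B3–B4, B4–B5, B5–B6, B6–B7, B7–B8

Each bag holds 3 vertices, so the decomposition has width 2, which upper-bounds the treewidth. The edges i–j–h–b–g–f–d–a–c–e–i form a cycle, so G is not a tree and its treewidth is at least 2. The upper and lower bounds meet at 2, so that is the treewidth.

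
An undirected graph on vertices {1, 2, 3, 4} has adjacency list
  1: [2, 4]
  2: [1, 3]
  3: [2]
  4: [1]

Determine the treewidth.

1

A width-1 tree decomposition is:
Bags: B1 = {1, 2}  B2 = {1, 4}  B3 = {2, 3}
Tree: B1–B2, B1–B3
Every bag has size at most 2, so the width is 2 − 1 = 1 and tw(G) ≤ 1. Since G has at least one edge (e.g. 2–1), it is not an edgeless graph, so tw(G) ≥ 1. Hence tw(G) = 1 exactly.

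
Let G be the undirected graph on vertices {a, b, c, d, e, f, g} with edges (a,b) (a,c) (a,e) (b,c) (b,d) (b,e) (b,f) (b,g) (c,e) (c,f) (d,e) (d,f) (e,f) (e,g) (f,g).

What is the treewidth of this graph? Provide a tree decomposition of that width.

Each bag holds 4 vertices, so the decomposition has width 3, which upper-bounds the treewidth. Conversely, {a, b, c, e} is a clique of size 4, and the vertices of any clique must share a bag in every tree decomposition; so some bag has ≥ 4 vertices and tw(G) ≥ 3. Hence tw(G) = 3 exactly.

Treewidth 3.
One such decomposition:
Bags: B1 = {b, c, e, f}  B2 = {b, e, f, g}  B3 = {b, d, e, f}  B4 = {a, b, c, e}
Tree: B1–B2, B1–B3, B1–B4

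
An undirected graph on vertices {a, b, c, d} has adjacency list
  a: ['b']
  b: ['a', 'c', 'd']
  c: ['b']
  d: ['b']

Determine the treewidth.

1

A width-1 tree decomposition is:
Bags: B1 = {b, d}  B2 = {b, c}  B3 = {a, b}
Tree: B1–B2, B2–B3
Each bag holds 2 vertices, so the decomposition has width 1, which upper-bounds the treewidth. G has an edge, so its treewidth is at least 1. The upper and lower bounds meet at 1, so that is the treewidth.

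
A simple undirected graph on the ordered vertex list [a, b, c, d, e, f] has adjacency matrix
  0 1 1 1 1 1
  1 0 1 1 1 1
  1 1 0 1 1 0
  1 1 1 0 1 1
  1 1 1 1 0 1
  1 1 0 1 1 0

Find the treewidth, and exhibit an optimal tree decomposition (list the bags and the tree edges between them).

Each bag holds 5 vertices, so the decomposition has width 4, which upper-bounds the treewidth. Conversely, {a, b, c, d, e} is a clique of size 5, and the vertices of any clique must share a bag in every tree decomposition; so some bag has ≥ 5 vertices and tw(G) ≥ 4. Therefore the treewidth is 4.

Treewidth 4.
One such decomposition:
Bags: B1 = {a, b, c, d, e}  B2 = {a, b, d, e, f}
Tree: B1–B2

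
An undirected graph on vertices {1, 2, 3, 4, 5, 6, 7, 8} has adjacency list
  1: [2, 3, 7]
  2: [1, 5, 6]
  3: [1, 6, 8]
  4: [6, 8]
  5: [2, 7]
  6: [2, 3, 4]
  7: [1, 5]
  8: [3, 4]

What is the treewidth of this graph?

A width-2 tree decomposition is:
Bags: B1 = {1, 5, 7}  B2 = {1, 2, 5}  B3 = {1, 2, 3}  B4 = {2, 3, 6}  B5 = {3, 6, 8}  B6 = {4, 6, 8}
Tree: B1–B2, B2–B3, B3–B4, B4–B5, B5–B6
Every bag has size at most 3, so the width is 3 − 1 = 2 and tw(G) ≤ 2. Since 7–5–2–1–7 is a cycle in G, G is not acyclic. Forests are exactly the graphs of treewidth ≤ 1, so tw(G) ≥ 2. Hence tw(G) = 2 exactly.

2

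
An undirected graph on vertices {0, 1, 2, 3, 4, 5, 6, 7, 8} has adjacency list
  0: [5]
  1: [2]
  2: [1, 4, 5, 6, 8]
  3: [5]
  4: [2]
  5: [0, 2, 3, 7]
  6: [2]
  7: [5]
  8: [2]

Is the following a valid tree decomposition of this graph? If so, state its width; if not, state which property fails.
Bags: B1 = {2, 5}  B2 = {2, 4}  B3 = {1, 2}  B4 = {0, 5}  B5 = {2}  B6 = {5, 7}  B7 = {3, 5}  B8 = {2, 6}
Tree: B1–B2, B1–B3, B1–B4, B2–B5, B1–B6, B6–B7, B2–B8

No — vertex 8 appears in no bag.

A tree decomposition must satisfy three properties: every vertex lies in some bag; for every edge, both endpoints lie together in some bag; and for every vertex, the bags containing it form a connected subtree. Here vertex 8 appears in no bag, so the decomposition is invalid.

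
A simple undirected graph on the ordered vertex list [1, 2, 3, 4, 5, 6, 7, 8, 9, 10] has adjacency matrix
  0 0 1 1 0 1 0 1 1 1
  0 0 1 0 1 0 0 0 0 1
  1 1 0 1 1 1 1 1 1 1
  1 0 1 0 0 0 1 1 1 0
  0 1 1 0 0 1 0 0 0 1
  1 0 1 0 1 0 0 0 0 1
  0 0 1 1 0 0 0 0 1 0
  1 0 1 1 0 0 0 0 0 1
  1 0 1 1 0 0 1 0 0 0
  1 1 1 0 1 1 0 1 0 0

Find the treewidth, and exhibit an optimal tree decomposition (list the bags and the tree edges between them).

Treewidth 3.
One optimal decomposition is:
Bags: B1 = {1, 3, 4, 8}  B2 = {1, 3, 4, 9}  B3 = {1, 3, 8, 10}  B4 = {3, 4, 7, 9}  B5 = {1, 3, 6, 10}  B6 = {3, 5, 6, 10}  B7 = {2, 3, 5, 10}
Tree: B1–B2, B1–B3, B2–B4, B3–B5, B5–B6, B6–B7

Each bag holds 4 vertices, so the decomposition has width 3, which upper-bounds the treewidth. For the lower bound, the 4 vertices {1, 3, 8, 10} are pairwise adjacent, and any tree decomposition puts a clique entirely inside one bag — forcing width ≥ 3. The upper and lower bounds meet at 3, so that is the treewidth.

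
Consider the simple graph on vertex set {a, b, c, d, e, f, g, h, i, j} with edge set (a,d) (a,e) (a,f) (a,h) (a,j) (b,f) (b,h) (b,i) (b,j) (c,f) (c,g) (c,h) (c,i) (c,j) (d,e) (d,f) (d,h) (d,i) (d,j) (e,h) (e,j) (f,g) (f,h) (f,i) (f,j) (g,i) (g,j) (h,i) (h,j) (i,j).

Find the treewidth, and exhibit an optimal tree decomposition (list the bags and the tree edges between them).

Treewidth 4.
Bags: B1 = {d, f, h, i, j}  B2 = {a, d, f, h, j}  B3 = {b, f, h, i, j}  B4 = {a, d, e, h, j}  B5 = {c, f, h, i, j}  B6 = {c, f, g, i, j}
Tree: B1–B2, B1–B3, B2–B4, B1–B5, B5–B6

Each bag holds 5 vertices, so the decomposition has width 4, which upper-bounds the treewidth. For the lower bound, the 5 vertices {a, d, e, h, j} are pairwise adjacent, and any tree decomposition puts a clique entirely inside one bag — forcing width ≥ 4. Hence tw(G) = 4 exactly.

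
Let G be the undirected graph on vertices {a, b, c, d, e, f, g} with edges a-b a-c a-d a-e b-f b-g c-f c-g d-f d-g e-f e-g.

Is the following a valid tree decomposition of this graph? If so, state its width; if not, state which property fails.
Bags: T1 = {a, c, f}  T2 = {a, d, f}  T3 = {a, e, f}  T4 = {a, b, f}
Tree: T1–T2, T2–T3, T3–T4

No — vertex g appears in no bag.

A tree decomposition must satisfy three properties: every vertex lies in some bag; for every edge, both endpoints lie together in some bag; and for every vertex, the bags containing it form a connected subtree. Here vertex g appears in no bag, so the decomposition is invalid.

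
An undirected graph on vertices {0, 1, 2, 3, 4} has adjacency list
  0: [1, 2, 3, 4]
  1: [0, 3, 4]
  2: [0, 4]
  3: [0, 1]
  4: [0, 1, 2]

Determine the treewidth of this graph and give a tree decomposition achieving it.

Treewidth 2.
One such decomposition:
Bags: B1 = {0, 1, 4}  B2 = {0, 2, 4}  B3 = {0, 1, 3}
Tree: B1–B2, B1–B3

Every bag has size at most 3, so the width is 3 − 1 = 2 and tw(G) ≤ 2. Conversely, {0, 1, 3} is a clique of size 3, and the vertices of any clique must share a bag in every tree decomposition; so some bag has ≥ 3 vertices and tw(G) ≥ 2. The upper and lower bounds meet at 2, so that is the treewidth.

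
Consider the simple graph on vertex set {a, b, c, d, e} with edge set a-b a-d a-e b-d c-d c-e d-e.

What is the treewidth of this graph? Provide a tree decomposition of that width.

The largest bag has 3 vertices, giving width 2; this decomposition certifies tw(G) ≤ 2. On the other hand G contains the 3-clique {c, d, e}. A clique must lie in a single bag of any decomposition, so no decomposition can have width below 2. Hence tw(G) = 2 exactly.

Treewidth 2.
Bags: B1 = {a, d, e}  B2 = {a, b, d}  B3 = {c, d, e}
Tree: B1–B2, B1–B3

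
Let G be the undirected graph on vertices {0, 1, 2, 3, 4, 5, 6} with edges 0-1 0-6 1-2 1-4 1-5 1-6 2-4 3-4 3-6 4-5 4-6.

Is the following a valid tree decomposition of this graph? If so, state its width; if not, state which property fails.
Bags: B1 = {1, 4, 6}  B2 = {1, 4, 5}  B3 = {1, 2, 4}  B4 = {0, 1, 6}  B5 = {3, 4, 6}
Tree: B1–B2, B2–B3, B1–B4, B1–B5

Yes; width 2.

Every vertex of G appears in some bag (union = {0, 1, 2, 3, 4, 5, 6}); every edge is covered by a bag; and for each vertex v the set of bags containing v is connected in the bag tree. The decomposition is therefore valid. The largest bag has 3 vertices, so the width is 2.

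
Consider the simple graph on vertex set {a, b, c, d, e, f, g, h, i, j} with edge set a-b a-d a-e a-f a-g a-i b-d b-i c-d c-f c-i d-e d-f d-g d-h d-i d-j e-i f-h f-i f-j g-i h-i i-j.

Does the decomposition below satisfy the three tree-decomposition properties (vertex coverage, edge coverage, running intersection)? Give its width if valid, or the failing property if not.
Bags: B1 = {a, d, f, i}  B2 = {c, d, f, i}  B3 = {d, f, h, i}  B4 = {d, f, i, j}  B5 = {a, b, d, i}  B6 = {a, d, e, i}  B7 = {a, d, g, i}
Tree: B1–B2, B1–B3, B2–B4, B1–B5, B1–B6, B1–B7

Yes; width 3.

Checking the three conditions: (i) the bags cover all of {a, b, c, d, e, f, g, h, i, j}; (ii) for each edge, some bag contains both endpoints; (iii) the bags containing any fixed vertex form a subtree. All hold, so the decomposition is valid with width 4 − 1 = 3.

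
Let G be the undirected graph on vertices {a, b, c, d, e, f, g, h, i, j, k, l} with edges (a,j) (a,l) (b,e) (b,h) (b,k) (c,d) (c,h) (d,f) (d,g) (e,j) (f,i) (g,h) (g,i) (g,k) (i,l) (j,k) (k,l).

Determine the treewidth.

A width-3 tree decomposition is:
Bags: B1 = {c, d, f, h}  B2 = {d, f, g, h}  B3 = {f, g, h, i}  B4 = {b, g, h, i}  B5 = {b, g, i, k}  B6 = {b, i, k, l}  B7 = {b, e, k, l}  B8 = {e, j, k, l}  B9 = {a, e, j, l}
Tree: B1–B2, B2–B3, B3–B4, B4–B5, B5–B6, B6–B7, B7–B8, B8–B9
Each bag holds 4 vertices, so the decomposition has width 3, which upper-bounds the treewidth. For the lower bound: the 4 vertex sets {c,d,f}, {h}, {g}, {b,i,k,l} are disjoint, each induces a connected subgraph, and every pair is joined by at least one edge of G. Contracting each set to a single vertex therefore yields K_{4} as a minor, and since treewidth is minor-monotone, tw(G) ≥ tw(K_{4}) = 3. Therefore the treewidth is 3.

3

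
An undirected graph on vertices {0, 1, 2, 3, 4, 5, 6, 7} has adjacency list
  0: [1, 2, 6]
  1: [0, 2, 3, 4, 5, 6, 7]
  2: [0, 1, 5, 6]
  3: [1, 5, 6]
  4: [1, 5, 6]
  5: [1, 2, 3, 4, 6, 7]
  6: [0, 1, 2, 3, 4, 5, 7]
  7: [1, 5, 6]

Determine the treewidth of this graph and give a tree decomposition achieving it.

Treewidth 3.
Bags: B1 = {1, 5, 6, 7}  B2 = {1, 3, 5, 6}  B3 = {1, 2, 5, 6}  B4 = {0, 1, 2, 6}  B5 = {1, 4, 5, 6}
Tree: B1–B2, B1–B3, B3–B4, B1–B5

Every bag has size at most 4, so the width is 4 − 1 = 3 and tw(G) ≤ 3. On the other hand G contains the 4-clique {0, 1, 2, 6}. A clique must lie in a single bag of any decomposition, so no decomposition can have width below 3. Hence tw(G) = 3 exactly.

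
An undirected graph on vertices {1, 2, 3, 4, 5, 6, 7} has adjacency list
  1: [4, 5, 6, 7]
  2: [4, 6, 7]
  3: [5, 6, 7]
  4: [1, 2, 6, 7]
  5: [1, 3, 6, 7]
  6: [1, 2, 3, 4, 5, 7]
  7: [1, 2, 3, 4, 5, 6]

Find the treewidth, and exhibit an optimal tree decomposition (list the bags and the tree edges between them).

The largest bag has 4 vertices, giving width 3; this decomposition certifies tw(G) ≤ 3. For the lower bound, the 4 vertices {1, 4, 6, 7} are pairwise adjacent, and any tree decomposition puts a clique entirely inside one bag — forcing width ≥ 3. Therefore the treewidth is 3.

Treewidth 3.
One optimal decomposition is:
Bags: B1 = {1, 4, 6, 7}  B2 = {1, 5, 6, 7}  B3 = {3, 5, 6, 7}  B4 = {2, 4, 6, 7}
Tree: B1–B2, B2–B3, B1–B4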